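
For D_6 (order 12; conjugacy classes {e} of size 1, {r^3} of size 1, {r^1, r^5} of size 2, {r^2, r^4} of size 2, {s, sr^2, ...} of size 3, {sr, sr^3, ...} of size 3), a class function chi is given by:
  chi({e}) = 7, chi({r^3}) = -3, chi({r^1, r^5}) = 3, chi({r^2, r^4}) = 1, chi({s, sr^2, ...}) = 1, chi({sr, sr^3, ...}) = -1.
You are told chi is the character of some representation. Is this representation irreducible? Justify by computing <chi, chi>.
Not irreducible (reducible): <chi, chi> = 7 > 1.

<chi, chi> = (1/|G|) sum_C |C| * |chi(C)|^2 = (1/12)[1*|7|^2 + 1*|-3|^2 + 2*|3|^2 + 2*|1|^2 + 3*|1|^2 + 3*|-1|^2]
  = (1/12)[(49) + (9) + (18) + (2) + (3) + (3)] = 84/12 = 7.
A character is irreducible iff <chi, chi> = 1, so this representation is reducible.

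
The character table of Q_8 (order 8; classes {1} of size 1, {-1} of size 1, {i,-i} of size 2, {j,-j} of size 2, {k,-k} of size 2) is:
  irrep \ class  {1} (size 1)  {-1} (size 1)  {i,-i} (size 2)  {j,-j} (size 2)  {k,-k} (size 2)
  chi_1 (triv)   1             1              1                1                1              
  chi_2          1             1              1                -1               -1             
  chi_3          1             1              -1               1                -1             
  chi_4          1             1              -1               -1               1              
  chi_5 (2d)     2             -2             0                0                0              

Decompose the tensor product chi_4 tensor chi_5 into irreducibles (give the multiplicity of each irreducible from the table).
chi_4 tensor chi_5 = chi_5 (all other irreducibles have multiplicity 0).

Derivation: The character of a tensor product is the pointwise product (chi_4 * chi_5)(C) = chi_4(C) * chi_5(C):
  {1}: (1)*(2), {-1}: (1)*(-2), {i,-i}: (-1)*(0), {j,-j}: (-1)*(0), {k,-k}: (1)*(0)
so (chi_4 * chi_5) takes values
  {1} -> 2, {-1} -> -2, {i,-i} -> 0, {j,-j} -> 0, {k,-k} -> 0.
Now take the inner product of this character with each irreducible chi from the table, <chi_4*chi_5, chi> = (1/8) sum_C |C| (chi_4*chi_5)(C) conj(chi(C)):
  <chi_4*chi_5, chi_1> = (1/8)[1*(2)*conj(1) + 1*(-2)*conj(1) + 2*(0)*conj(1) + 2*(0)*conj(1) + 2*(0)*conj(1)]
      = (1/8)[(2) + (-2) + (0) + (0) + (0)] = 0/8 = 0
  <chi_4*chi_5, chi_2> = (1/8)[1*(2)*conj(1) + 1*(-2)*conj(1) + 2*(0)*conj(1) + 2*(0)*conj(-1) + 2*(0)*conj(-1)]
      = (1/8)[(2) + (-2) + (0) + (0) + (0)] = 0/8 = 0
  <chi_4*chi_5, chi_3> = (1/8)[1*(2)*conj(1) + 1*(-2)*conj(1) + 2*(0)*conj(-1) + 2*(0)*conj(1) + 2*(0)*conj(-1)]
      = (1/8)[(2) + (-2) + (0) + (0) + (0)] = 0/8 = 0
  <chi_4*chi_5, chi_4> = (1/8)[1*(2)*conj(1) + 1*(-2)*conj(1) + 2*(0)*conj(-1) + 2*(0)*conj(-1) + 2*(0)*conj(1)]
      = (1/8)[(2) + (-2) + (0) + (0) + (0)] = 0/8 = 0
  <chi_4*chi_5, chi_5> = (1/8)[1*(2)*conj(2) + 1*(-2)*conj(-2) + 2*(0)*conj(0) + 2*(0)*conj(0) + 2*(0)*conj(0)]
      = (1/8)[(4) + (4) + (0) + (0) + (0)] = 8/8 = 1
Hence the multiplicities are chi_5: 1. Dimension check: dim(chi_4)*dim(chi_5) = 1*2 = 2 and sum (mult * dim) = 1*2 = 2.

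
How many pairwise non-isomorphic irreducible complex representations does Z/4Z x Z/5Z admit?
20

Details: The number of irreducible complex representations of a finite group equals its number of conjugacy classes. Z/4Z x Z/5Z is abelian of order 20, so every element is its own conjugacy class: 20 classes, so Z/4Z x Z/5Z (order 20) has exactly 20 irreducible complex representations.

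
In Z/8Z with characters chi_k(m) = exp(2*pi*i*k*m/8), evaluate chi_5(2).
chi_5(2) = zeta_8^10 = I

Details: chi_5(2) = zeta_8^(5*2) = zeta_8^10. Since zeta_8^8 = 1, this equals zeta_8^2 = exp(2*pi*i*2/8) = I.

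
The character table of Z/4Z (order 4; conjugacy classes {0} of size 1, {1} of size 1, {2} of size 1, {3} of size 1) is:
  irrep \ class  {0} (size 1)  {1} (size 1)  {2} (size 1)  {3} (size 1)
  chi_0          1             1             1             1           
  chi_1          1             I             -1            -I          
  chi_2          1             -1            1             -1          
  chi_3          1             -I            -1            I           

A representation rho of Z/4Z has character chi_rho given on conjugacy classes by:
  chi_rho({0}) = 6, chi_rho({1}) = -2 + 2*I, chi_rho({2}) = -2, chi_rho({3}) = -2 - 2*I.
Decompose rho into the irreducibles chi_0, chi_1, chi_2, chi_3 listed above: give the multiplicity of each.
Multiplicities: chi_0: 0, chi_1: 3, chi_2: 2, chi_3: 1.

Solution. Use <chi_rho, chi> = (1/|G|) sum_C |C| * chi_rho(C) * conj(chi(C)) with |G| = 4 for each irreducible chi in the table:
  <chi_rho, chi_0> = (1/4)[1*(6)*conj(1) + 1*(-2 + 2*I)*conj(1) + 1*(-2)*conj(1) + 1*(-2 - 2*I)*conj(1)]
      = (1/4)[(6) + (-2 + 2*I) + (-2) + (-2 - 2*I)] = 0/4 = 0
  <chi_rho, chi_1> = (1/4)[1*(6)*conj(1) + 1*(-2 + 2*I)*conj(I) + 1*(-2)*conj(-1) + 1*(-2 - 2*I)*conj(-I)]
      = (1/4)[(6) + (2 + 2*I) + (2) + (2 - 2*I)] = 12/4 = 3
  <chi_rho, chi_2> = (1/4)[1*(6)*conj(1) + 1*(-2 + 2*I)*conj(-1) + 1*(-2)*conj(1) + 1*(-2 - 2*I)*conj(-1)]
      = (1/4)[(6) + (2 - 2*I) + (-2) + (2 + 2*I)] = 8/4 = 2
  <chi_rho, chi_3> = (1/4)[1*(6)*conj(1) + 1*(-2 + 2*I)*conj(-I) + 1*(-2)*conj(-1) + 1*(-2 - 2*I)*conj(I)]
      = (1/4)[(6) + (-2 - 2*I) + (2) + (-2 + 2*I)] = 4/4 = 1
(Exp terms are combined using exp(i*s)*conj(exp(i*t)) = exp(i*(s-t)), and sums of them are collapsed using the identity that for every m > 1 the m distinct m-th roots of unity sum to 0, e.g. 1 + exp(2*I*pi/3) + exp(-2*I*pi/3) = 0.)
Dimension check: dim(rho) = sum (mult * dim) = 0*1 + 3*1 + 2*1 + 1*1 = 6 = chi_rho(e) = 6.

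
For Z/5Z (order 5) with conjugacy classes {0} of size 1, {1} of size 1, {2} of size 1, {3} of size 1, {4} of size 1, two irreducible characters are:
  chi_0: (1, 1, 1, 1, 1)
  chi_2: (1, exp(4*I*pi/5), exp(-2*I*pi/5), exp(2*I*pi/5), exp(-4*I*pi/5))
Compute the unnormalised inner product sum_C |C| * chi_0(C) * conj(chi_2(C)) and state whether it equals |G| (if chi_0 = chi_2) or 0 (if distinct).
Sum = 0; so <chi_0, chi_2> = 0 (distinct irreducibles are orthogonal).

Argument: Compute term by term over conjugacy classes (|C| * chi_0(C) * conj(chi_2(C))):
  1*(1)*conj(1) + 1*(1)*conj(exp(4*I*pi/5)) + 1*(1)*conj(exp(-2*I*pi/5)) + 1*(1)*conj(exp(2*I*pi/5)) + 1*(1)*conj(exp(-4*I*pi/5))
  = (1) + (exp(-4*I*pi/5)) + (exp(2*I*pi/5)) + (exp(-2*I*pi/5)) + (exp(4*I*pi/5))
  = 0.
(Exp terms are combined using exp(i*s)*conj(exp(i*t)) = exp(i*(s-t)), and sums of them are collapsed using the identity that for every m > 1 the m distinct m-th roots of unity sum to 0, e.g. 1 + exp(2*I*pi/3) + exp(-2*I*pi/3) = 0.)
Dividing by |G| = 5 gives 0/5 = 0, matching the row-orthogonality relation <chi_0, chi_2> = [chi_0 = chi_2].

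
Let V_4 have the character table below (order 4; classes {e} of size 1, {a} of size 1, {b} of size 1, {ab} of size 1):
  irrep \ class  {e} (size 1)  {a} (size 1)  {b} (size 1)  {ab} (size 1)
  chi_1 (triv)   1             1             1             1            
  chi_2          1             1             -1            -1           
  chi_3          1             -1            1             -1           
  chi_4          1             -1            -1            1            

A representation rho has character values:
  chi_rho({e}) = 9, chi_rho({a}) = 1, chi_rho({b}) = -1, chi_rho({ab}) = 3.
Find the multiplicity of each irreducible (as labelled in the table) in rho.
Multiplicities: chi_1: 3, chi_2: 2, chi_3: 1, chi_4: 3.

Solution. Use <chi_rho, chi> = (1/|G|) sum_C |C| * chi_rho(C) * conj(chi(C)) with |G| = 4 for each irreducible chi in the table:
  <chi_rho, chi_1> = (1/4)[1*(9)*conj(1) + 1*(1)*conj(1) + 1*(-1)*conj(1) + 1*(3)*conj(1)]
      = (1/4)[(9) + (1) + (-1) + (3)] = 12/4 = 3
  <chi_rho, chi_2> = (1/4)[1*(9)*conj(1) + 1*(1)*conj(1) + 1*(-1)*conj(-1) + 1*(3)*conj(-1)]
      = (1/4)[(9) + (1) + (1) + (-3)] = 8/4 = 2
  <chi_rho, chi_3> = (1/4)[1*(9)*conj(1) + 1*(1)*conj(-1) + 1*(-1)*conj(1) + 1*(3)*conj(-1)]
      = (1/4)[(9) + (-1) + (-1) + (-3)] = 4/4 = 1
  <chi_rho, chi_4> = (1/4)[1*(9)*conj(1) + 1*(1)*conj(-1) + 1*(-1)*conj(-1) + 1*(3)*conj(1)]
      = (1/4)[(9) + (-1) + (1) + (3)] = 12/4 = 3
Dimension check: dim(rho) = sum (mult * dim) = 3*1 + 2*1 + 1*1 + 3*1 = 9 = chi_rho(e) = 9.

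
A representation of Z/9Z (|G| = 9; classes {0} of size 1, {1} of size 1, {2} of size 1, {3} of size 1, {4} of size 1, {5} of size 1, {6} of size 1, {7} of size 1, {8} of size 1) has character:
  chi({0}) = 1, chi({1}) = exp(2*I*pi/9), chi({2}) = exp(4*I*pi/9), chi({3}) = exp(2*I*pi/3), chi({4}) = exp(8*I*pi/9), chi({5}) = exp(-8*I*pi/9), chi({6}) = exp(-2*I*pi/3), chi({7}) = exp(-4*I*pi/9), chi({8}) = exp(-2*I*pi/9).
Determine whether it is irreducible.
Irreducible: <chi, chi> = 1.

Explanation: <chi, chi> = (1/|G|) sum_C |C| * |chi(C)|^2 = (1/9)[1*|1|^2 + 1*|exp(2*I*pi/9)|^2 + 1*|exp(4*I*pi/9)|^2 + 1*|exp(2*I*pi/3)|^2 + 1*|exp(8*I*pi/9)|^2 + 1*|exp(-8*I*pi/9)|^2 + 1*|exp(-2*I*pi/3)|^2 + 1*|exp(-4*I*pi/9)|^2 + 1*|exp(-2*I*pi/9)|^2]
  = (1/9)[(1) + (1) + (1) + (1) + (1) + (1) + (1) + (1) + (1)] = 9/9 = 1.
(Exp terms are combined using exp(i*s)*conj(exp(i*t)) = exp(i*(s-t)), and sums of them are collapsed using the identity that for every m > 1 the m distinct m-th roots of unity sum to 0, e.g. 1 + exp(2*I*pi/3) + exp(-2*I*pi/3) = 0.)
A character is irreducible iff <chi, chi> = 1, so this representation is irreducible.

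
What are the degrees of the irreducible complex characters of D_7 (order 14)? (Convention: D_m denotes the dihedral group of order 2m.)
Dimensions: 1, 1, 2, 2, 2

Solution. There are 5 irreducibles (= number of conjugacy classes). Their dimensions d_i satisfy sum d_i^2 = |G| = 14: 1 + 1 + 4 + 4 + 4 = 14.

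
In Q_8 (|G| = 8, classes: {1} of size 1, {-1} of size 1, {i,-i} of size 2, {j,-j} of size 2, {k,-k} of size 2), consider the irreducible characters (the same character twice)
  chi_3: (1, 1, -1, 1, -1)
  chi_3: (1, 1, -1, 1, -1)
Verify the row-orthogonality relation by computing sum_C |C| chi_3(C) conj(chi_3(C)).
Sum = 8 = |G| = 8; so <chi_3, chi_3> = 1 (norm-1 confirms irreducibility).

Reasoning: Compute term by term over conjugacy classes (|C| * chi_3(C) * conj(chi_3(C))):
  1*(1)*conj(1) + 1*(1)*conj(1) + 2*(-1)*conj(-1) + 2*(1)*conj(1) + 2*(-1)*conj(-1)
  = (1) + (1) + (2) + (2) + (2)
  = 8.
Dividing by |G| = 8 gives 8/8 = 1, matching the row-orthogonality relation <chi_3, chi_3> = [chi_3 = chi_3].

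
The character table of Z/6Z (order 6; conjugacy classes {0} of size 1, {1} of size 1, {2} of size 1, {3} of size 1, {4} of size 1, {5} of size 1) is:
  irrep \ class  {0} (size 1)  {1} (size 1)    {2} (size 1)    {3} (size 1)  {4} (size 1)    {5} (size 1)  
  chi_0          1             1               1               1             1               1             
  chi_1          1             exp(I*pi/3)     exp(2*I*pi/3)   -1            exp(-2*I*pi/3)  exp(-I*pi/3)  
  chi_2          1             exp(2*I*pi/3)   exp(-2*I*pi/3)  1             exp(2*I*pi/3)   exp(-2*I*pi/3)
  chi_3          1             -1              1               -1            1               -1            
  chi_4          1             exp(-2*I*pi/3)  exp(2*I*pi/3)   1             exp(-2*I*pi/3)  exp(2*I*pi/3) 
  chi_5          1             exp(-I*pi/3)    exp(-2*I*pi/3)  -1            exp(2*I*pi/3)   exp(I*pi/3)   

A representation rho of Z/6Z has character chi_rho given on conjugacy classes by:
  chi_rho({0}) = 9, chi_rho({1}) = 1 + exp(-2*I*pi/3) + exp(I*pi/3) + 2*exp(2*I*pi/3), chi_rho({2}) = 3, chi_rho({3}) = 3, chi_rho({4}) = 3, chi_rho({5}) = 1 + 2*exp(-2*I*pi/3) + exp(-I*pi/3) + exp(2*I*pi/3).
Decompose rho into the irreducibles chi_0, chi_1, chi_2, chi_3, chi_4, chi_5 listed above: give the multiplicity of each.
Multiplicities: chi_0: 3, chi_1: 1, chi_2: 2, chi_3: 2, chi_4: 1, chi_5: 0.

Proof sketch: Use <chi_rho, chi> = (1/|G|) sum_C |C| * chi_rho(C) * conj(chi(C)) with |G| = 6 for each irreducible chi in the table:
  <chi_rho, chi_0> = (1/6)[1*(9)*conj(1) + 1*(1 + exp(-2*I*pi/3) + exp(I*pi/3) + 2*exp(2*I*pi/3))*conj(1) + 1*(3)*conj(1) + 1*(3)*conj(1) + 1*(3)*conj(1) + 1*(1 + 2*exp(-2*I*pi/3) + exp(-I*pi/3) + exp(2*I*pi/3))*conj(1)]
      = (1/6)[(9) + (1 + exp(-2*I*pi/3) + exp(I*pi/3) + 2*exp(2*I*pi/3)) + (3) + (3) + (3) + (1 + 2*exp(-2*I*pi/3) + exp(-I*pi/3) + exp(2*I*pi/3))] = 18/6 = 3
  <chi_rho, chi_1> = (1/6)[1*(9)*conj(1) + 1*(1 + exp(-2*I*pi/3) + exp(I*pi/3) + 2*exp(2*I*pi/3))*conj(exp(I*pi/3)) + 1*(3)*conj(exp(2*I*pi/3)) + 1*(3)*conj(-1) + 1*(3)*conj(exp(-2*I*pi/3)) + 1*(1 + 2*exp(-2*I*pi/3) + exp(-I*pi/3) + exp(2*I*pi/3))*conj(exp(-I*pi/3))]
      = (1/6)[(9) + (exp(-I*pi/3) + 2*exp(I*pi/3)) + (2 + 5*exp(-2*I*pi/3) + 2*exp(2*I*pi/3)) + (-3) + (2 + 2*exp(-2*I*pi/3) + 5*exp(2*I*pi/3)) + (2*exp(-I*pi/3) + exp(I*pi/3))] = 6/6 = 1
  <chi_rho, chi_2> = (1/6)[1*(9)*conj(1) + 1*(1 + exp(-2*I*pi/3) + exp(I*pi/3) + 2*exp(2*I*pi/3))*conj(exp(2*I*pi/3)) + 1*(3)*conj(exp(-2*I*pi/3)) + 1*(3)*conj(1) + 1*(3)*conj(exp(2*I*pi/3)) + 1*(1 + 2*exp(-2*I*pi/3) + exp(-I*pi/3) + exp(2*I*pi/3))*conj(exp(-2*I*pi/3))]
      = (1/6)[(9) + (2 + exp(-2*I*pi/3) + exp(-I*pi/3) + exp(2*I*pi/3)) + (2 + 2*exp(-2*I*pi/3) + 5*exp(2*I*pi/3)) + (3) + (2 + 5*exp(-2*I*pi/3) + 2*exp(2*I*pi/3)) + (2 + exp(-2*I*pi/3) + exp(2*I*pi/3) + exp(I*pi/3))] = 12/6 = 2
  <chi_rho, chi_3> = (1/6)[1*(9)*conj(1) + 1*(1 + exp(-2*I*pi/3) + exp(I*pi/3) + 2*exp(2*I*pi/3))*conj(-1) + 1*(3)*conj(1) + 1*(3)*conj(-1) + 1*(3)*conj(1) + 1*(1 + 2*exp(-2*I*pi/3) + exp(-I*pi/3) + exp(2*I*pi/3))*conj(-1)]
      = (1/6)[(9) + (-1 - 2*exp(2*I*pi/3) - exp(I*pi/3) - exp(-2*I*pi/3)) + (3) + (-3) + (3) + (-1 - exp(2*I*pi/3) - exp(-I*pi/3) - 2*exp(-2*I*pi/3))] = 12/6 = 2
  <chi_rho, chi_4> = (1/6)[1*(9)*conj(1) + 1*(1 + exp(-2*I*pi/3) + exp(I*pi/3) + 2*exp(2*I*pi/3))*conj(exp(-2*I*pi/3)) + 1*(3)*conj(exp(2*I*pi/3)) + 1*(3)*conj(1) + 1*(3)*conj(exp(-2*I*pi/3)) + 1*(1 + 2*exp(-2*I*pi/3) + exp(-I*pi/3) + exp(2*I*pi/3))*conj(exp(2*I*pi/3))]
      = (1/6)[(9) + (2*exp(-2*I*pi/3) + exp(2*I*pi/3)) + (2 + 5*exp(-2*I*pi/3) + 2*exp(2*I*pi/3)) + (3) + (2 + 2*exp(-2*I*pi/3) + 5*exp(2*I*pi/3)) + (exp(-2*I*pi/3) + 2*exp(2*I*pi/3))] = 6/6 = 1
  <chi_rho, chi_5> = (1/6)[1*(9)*conj(1) + 1*(1 + exp(-2*I*pi/3) + exp(I*pi/3) + 2*exp(2*I*pi/3))*conj(exp(-I*pi/3)) + 1*(3)*conj(exp(-2*I*pi/3)) + 1*(3)*conj(-1) + 1*(3)*conj(exp(2*I*pi/3)) + 1*(1 + 2*exp(-2*I*pi/3) + exp(-I*pi/3) + exp(2*I*pi/3))*conj(exp(I*pi/3))]
      = (1/6)[(9) + (-2 + exp(-I*pi/3) + exp(2*I*pi/3) + exp(I*pi/3)) + (2 + 2*exp(-2*I*pi/3) + 5*exp(2*I*pi/3)) + (-3) + (2 + 5*exp(-2*I*pi/3) + 2*exp(2*I*pi/3)) + (-2 + exp(-2*I*pi/3) + exp(-I*pi/3) + exp(I*pi/3))] = 0/6 = 0
(Exp terms are combined using exp(i*s)*conj(exp(i*t)) = exp(i*(s-t)), and sums of them are collapsed using the identity that for every m > 1 the m distinct m-th roots of unity sum to 0, e.g. 1 + exp(2*I*pi/3) + exp(-2*I*pi/3) = 0.)
Dimension check: dim(rho) = sum (mult * dim) = 3*1 + 1*1 + 2*1 + 2*1 + 1*1 + 0*1 = 9 = chi_rho(e) = 9.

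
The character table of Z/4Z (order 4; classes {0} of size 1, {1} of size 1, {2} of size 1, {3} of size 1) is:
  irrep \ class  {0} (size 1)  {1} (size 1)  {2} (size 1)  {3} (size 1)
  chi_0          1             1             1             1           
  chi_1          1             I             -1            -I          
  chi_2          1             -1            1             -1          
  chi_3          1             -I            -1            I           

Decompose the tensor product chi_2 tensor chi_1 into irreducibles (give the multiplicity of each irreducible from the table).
chi_2 tensor chi_1 = chi_3 (all other irreducibles have multiplicity 0).

Explanation: The character of a tensor product is the pointwise product (chi_2 * chi_1)(C) = chi_2(C) * chi_1(C):
  {0}: (1)*(1), {1}: (-1)*(I), {2}: (1)*(-1), {3}: (-1)*(-I)
so (chi_2 * chi_1) takes values
  {0} -> 1, {1} -> -I, {2} -> -1, {3} -> I.
Now take the inner product of this character with each irreducible chi from the table, <chi_2*chi_1, chi> = (1/4) sum_C |C| (chi_2*chi_1)(C) conj(chi(C)):
  <chi_2*chi_1, chi_0> = (1/4)[1*(1)*conj(1) + 1*(-I)*conj(1) + 1*(-1)*conj(1) + 1*(I)*conj(1)]
      = (1/4)[(1) + (-I) + (-1) + (I)] = 0/4 = 0
  <chi_2*chi_1, chi_1> = (1/4)[1*(1)*conj(1) + 1*(-I)*conj(I) + 1*(-1)*conj(-1) + 1*(I)*conj(-I)]
      = (1/4)[(1) + (-1) + (1) + (-1)] = 0/4 = 0
  <chi_2*chi_1, chi_2> = (1/4)[1*(1)*conj(1) + 1*(-I)*conj(-1) + 1*(-1)*conj(1) + 1*(I)*conj(-1)]
      = (1/4)[(1) + (I) + (-1) + (-I)] = 0/4 = 0
  <chi_2*chi_1, chi_3> = (1/4)[1*(1)*conj(1) + 1*(-I)*conj(-I) + 1*(-1)*conj(-1) + 1*(I)*conj(I)]
      = (1/4)[(1) + (1) + (1) + (1)] = 4/4 = 1
(Exp terms are combined using exp(i*s)*conj(exp(i*t)) = exp(i*(s-t)), and sums of them are collapsed using the identity that for every m > 1 the m distinct m-th roots of unity sum to 0, e.g. 1 + exp(2*I*pi/3) + exp(-2*I*pi/3) = 0.)
Hence the multiplicities are chi_3: 1. Dimension check: dim(chi_2)*dim(chi_1) = 1*1 = 1 and sum (mult * dim) = 1*1 = 1.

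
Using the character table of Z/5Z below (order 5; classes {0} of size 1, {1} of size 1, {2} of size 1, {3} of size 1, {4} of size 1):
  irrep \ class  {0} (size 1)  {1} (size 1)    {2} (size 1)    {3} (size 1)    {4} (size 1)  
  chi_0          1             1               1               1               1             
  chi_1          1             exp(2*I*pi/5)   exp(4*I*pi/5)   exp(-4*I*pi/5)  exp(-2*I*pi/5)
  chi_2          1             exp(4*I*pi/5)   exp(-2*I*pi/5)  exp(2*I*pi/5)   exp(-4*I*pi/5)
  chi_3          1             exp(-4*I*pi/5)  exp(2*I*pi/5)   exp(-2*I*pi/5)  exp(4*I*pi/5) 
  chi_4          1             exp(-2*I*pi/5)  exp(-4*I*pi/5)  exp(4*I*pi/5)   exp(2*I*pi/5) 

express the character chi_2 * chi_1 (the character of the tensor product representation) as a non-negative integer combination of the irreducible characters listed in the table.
chi_2 tensor chi_1 = chi_3 (all other irreducibles have multiplicity 0).

Proof sketch: The character of a tensor product is the pointwise product (chi_2 * chi_1)(C) = chi_2(C) * chi_1(C):
  {0}: (1)*(1), {1}: (exp(4*I*pi/5))*(exp(2*I*pi/5)), {2}: (exp(-2*I*pi/5))*(exp(4*I*pi/5)), {3}: (exp(2*I*pi/5))*(exp(-4*I*pi/5)), {4}: (exp(-4*I*pi/5))*(exp(-2*I*pi/5))
so (chi_2 * chi_1) takes values
  {0} -> 1, {1} -> exp(-4*I*pi/5), {2} -> exp(2*I*pi/5), {3} -> exp(-2*I*pi/5), {4} -> exp(4*I*pi/5).
Now take the inner product of this character with each irreducible chi from the table, <chi_2*chi_1, chi> = (1/5) sum_C |C| (chi_2*chi_1)(C) conj(chi(C)):
  <chi_2*chi_1, chi_0> = (1/5)[1*(1)*conj(1) + 1*(exp(-4*I*pi/5))*conj(1) + 1*(exp(2*I*pi/5))*conj(1) + 1*(exp(-2*I*pi/5))*conj(1) + 1*(exp(4*I*pi/5))*conj(1)]
      = (1/5)[(1) + (exp(-4*I*pi/5)) + (exp(2*I*pi/5)) + (exp(-2*I*pi/5)) + (exp(4*I*pi/5))] = 0/5 = 0
  <chi_2*chi_1, chi_1> = (1/5)[1*(1)*conj(1) + 1*(exp(-4*I*pi/5))*conj(exp(2*I*pi/5)) + 1*(exp(2*I*pi/5))*conj(exp(4*I*pi/5)) + 1*(exp(-2*I*pi/5))*conj(exp(-4*I*pi/5)) + 1*(exp(4*I*pi/5))*conj(exp(-2*I*pi/5))]
      = (1/5)[(1) + (exp(4*I*pi/5)) + (exp(-2*I*pi/5)) + (exp(2*I*pi/5)) + (exp(-4*I*pi/5))] = 0/5 = 0
  <chi_2*chi_1, chi_2> = (1/5)[1*(1)*conj(1) + 1*(exp(-4*I*pi/5))*conj(exp(4*I*pi/5)) + 1*(exp(2*I*pi/5))*conj(exp(-2*I*pi/5)) + 1*(exp(-2*I*pi/5))*conj(exp(2*I*pi/5)) + 1*(exp(4*I*pi/5))*conj(exp(-4*I*pi/5))]
      = (1/5)[(1) + (exp(2*I*pi/5)) + (exp(4*I*pi/5)) + (exp(-4*I*pi/5)) + (exp(-2*I*pi/5))] = 0/5 = 0
  <chi_2*chi_1, chi_3> = (1/5)[1*(1)*conj(1) + 1*(exp(-4*I*pi/5))*conj(exp(-4*I*pi/5)) + 1*(exp(2*I*pi/5))*conj(exp(2*I*pi/5)) + 1*(exp(-2*I*pi/5))*conj(exp(-2*I*pi/5)) + 1*(exp(4*I*pi/5))*conj(exp(4*I*pi/5))]
      = (1/5)[(1) + (1) + (1) + (1) + (1)] = 5/5 = 1
  <chi_2*chi_1, chi_4> = (1/5)[1*(1)*conj(1) + 1*(exp(-4*I*pi/5))*conj(exp(-2*I*pi/5)) + 1*(exp(2*I*pi/5))*conj(exp(-4*I*pi/5)) + 1*(exp(-2*I*pi/5))*conj(exp(4*I*pi/5)) + 1*(exp(4*I*pi/5))*conj(exp(2*I*pi/5))]
      = (1/5)[(1) + (exp(-2*I*pi/5)) + (exp(-4*I*pi/5)) + (exp(4*I*pi/5)) + (exp(2*I*pi/5))] = 0/5 = 0
(Exp terms are combined using exp(i*s)*conj(exp(i*t)) = exp(i*(s-t)), and sums of them are collapsed using the identity that for every m > 1 the m distinct m-th roots of unity sum to 0, e.g. 1 + exp(2*I*pi/3) + exp(-2*I*pi/3) = 0.)
Hence the multiplicities are chi_3: 1. Dimension check: dim(chi_2)*dim(chi_1) = 1*1 = 1 and sum (mult * dim) = 1*1 = 1.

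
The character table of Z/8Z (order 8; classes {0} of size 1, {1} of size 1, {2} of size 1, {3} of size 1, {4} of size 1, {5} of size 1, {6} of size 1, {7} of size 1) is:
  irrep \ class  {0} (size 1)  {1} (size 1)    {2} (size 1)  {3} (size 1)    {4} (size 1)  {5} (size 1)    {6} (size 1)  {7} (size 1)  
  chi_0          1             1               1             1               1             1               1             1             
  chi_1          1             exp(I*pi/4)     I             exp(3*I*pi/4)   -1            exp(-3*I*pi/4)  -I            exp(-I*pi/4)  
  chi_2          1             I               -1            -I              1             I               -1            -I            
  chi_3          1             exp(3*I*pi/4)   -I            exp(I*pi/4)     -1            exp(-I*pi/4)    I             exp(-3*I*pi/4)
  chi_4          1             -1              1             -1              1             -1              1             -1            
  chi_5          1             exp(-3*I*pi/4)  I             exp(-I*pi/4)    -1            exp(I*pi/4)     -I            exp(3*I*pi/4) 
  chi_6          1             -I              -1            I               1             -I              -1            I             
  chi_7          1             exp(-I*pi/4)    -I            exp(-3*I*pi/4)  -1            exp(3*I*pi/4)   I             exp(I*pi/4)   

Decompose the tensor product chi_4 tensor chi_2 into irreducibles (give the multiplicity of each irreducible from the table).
chi_4 tensor chi_2 = chi_6 (all other irreducibles have multiplicity 0).

Justification: The character of a tensor product is the pointwise product (chi_4 * chi_2)(C) = chi_4(C) * chi_2(C):
  {0}: (1)*(1), {1}: (-1)*(I), {2}: (1)*(-1), {3}: (-1)*(-I), {4}: (1)*(1), {5}: (-1)*(I), {6}: (1)*(-1), {7}: (-1)*(-I)
so (chi_4 * chi_2) takes values
  {0} -> 1, {1} -> -I, {2} -> -1, {3} -> I, {4} -> 1, {5} -> -I, {6} -> -1, {7} -> I.
Now take the inner product of this character with each irreducible chi from the table, <chi_4*chi_2, chi> = (1/8) sum_C |C| (chi_4*chi_2)(C) conj(chi(C)):
  <chi_4*chi_2, chi_0> = (1/8)[1*(1)*conj(1) + 1*(-I)*conj(1) + 1*(-1)*conj(1) + 1*(I)*conj(1) + 1*(1)*conj(1) + 1*(-I)*conj(1) + 1*(-1)*conj(1) + 1*(I)*conj(1)]
      = (1/8)[(1) + (-I) + (-1) + (I) + (1) + (-I) + (-1) + (I)] = 0/8 = 0
  <chi_4*chi_2, chi_1> = (1/8)[1*(1)*conj(1) + 1*(-I)*conj(exp(I*pi/4)) + 1*(-1)*conj(I) + 1*(I)*conj(exp(3*I*pi/4)) + 1*(1)*conj(-1) + 1*(-I)*conj(exp(-3*I*pi/4)) + 1*(-1)*conj(-I) + 1*(I)*conj(exp(-I*pi/4))]
      = (1/8)[(1) + (-exp(I*pi/4)) + (I) + (exp(-I*pi/4)) + (-1) + (-exp(-3*I*pi/4)) + (-I) + (exp(3*I*pi/4))] = 0/8 = 0
  <chi_4*chi_2, chi_2> = (1/8)[1*(1)*conj(1) + 1*(-I)*conj(I) + 1*(-1)*conj(-1) + 1*(I)*conj(-I) + 1*(1)*conj(1) + 1*(-I)*conj(I) + 1*(-1)*conj(-1) + 1*(I)*conj(-I)]
      = (1/8)[(1) + (-1) + (1) + (-1) + (1) + (-1) + (1) + (-1)] = 0/8 = 0
  <chi_4*chi_2, chi_3> = (1/8)[1*(1)*conj(1) + 1*(-I)*conj(exp(3*I*pi/4)) + 1*(-1)*conj(-I) + 1*(I)*conj(exp(I*pi/4)) + 1*(1)*conj(-1) + 1*(-I)*conj(exp(-I*pi/4)) + 1*(-1)*conj(I) + 1*(I)*conj(exp(-3*I*pi/4))]
      = (1/8)[(1) + (-exp(-I*pi/4)) + (-I) + (exp(I*pi/4)) + (-1) + (-exp(3*I*pi/4)) + (I) + (exp(-3*I*pi/4))] = 0/8 = 0
  <chi_4*chi_2, chi_4> = (1/8)[1*(1)*conj(1) + 1*(-I)*conj(-1) + 1*(-1)*conj(1) + 1*(I)*conj(-1) + 1*(1)*conj(1) + 1*(-I)*conj(-1) + 1*(-1)*conj(1) + 1*(I)*conj(-1)]
      = (1/8)[(1) + (I) + (-1) + (-I) + (1) + (I) + (-1) + (-I)] = 0/8 = 0
  <chi_4*chi_2, chi_5> = (1/8)[1*(1)*conj(1) + 1*(-I)*conj(exp(-3*I*pi/4)) + 1*(-1)*conj(I) + 1*(I)*conj(exp(-I*pi/4)) + 1*(1)*conj(-1) + 1*(-I)*conj(exp(I*pi/4)) + 1*(-1)*conj(-I) + 1*(I)*conj(exp(3*I*pi/4))]
      = (1/8)[(1) + (-exp(-3*I*pi/4)) + (I) + (exp(3*I*pi/4)) + (-1) + (-exp(I*pi/4)) + (-I) + (exp(-I*pi/4))] = 0/8 = 0
  <chi_4*chi_2, chi_6> = (1/8)[1*(1)*conj(1) + 1*(-I)*conj(-I) + 1*(-1)*conj(-1) + 1*(I)*conj(I) + 1*(1)*conj(1) + 1*(-I)*conj(-I) + 1*(-1)*conj(-1) + 1*(I)*conj(I)]
      = (1/8)[(1) + (1) + (1) + (1) + (1) + (1) + (1) + (1)] = 8/8 = 1
  <chi_4*chi_2, chi_7> = (1/8)[1*(1)*conj(1) + 1*(-I)*conj(exp(-I*pi/4)) + 1*(-1)*conj(-I) + 1*(I)*conj(exp(-3*I*pi/4)) + 1*(1)*conj(-1) + 1*(-I)*conj(exp(3*I*pi/4)) + 1*(-1)*conj(I) + 1*(I)*conj(exp(I*pi/4))]
      = (1/8)[(1) + (-exp(3*I*pi/4)) + (-I) + (exp(-3*I*pi/4)) + (-1) + (-exp(-I*pi/4)) + (I) + (exp(I*pi/4))] = 0/8 = 0
(Exp terms are combined using exp(i*s)*conj(exp(i*t)) = exp(i*(s-t)), and sums of them are collapsed using the identity that for every m > 1 the m distinct m-th roots of unity sum to 0, e.g. 1 + exp(2*I*pi/3) + exp(-2*I*pi/3) = 0.)
Hence the multiplicities are chi_6: 1. Dimension check: dim(chi_4)*dim(chi_2) = 1*1 = 1 and sum (mult * dim) = 1*1 = 1.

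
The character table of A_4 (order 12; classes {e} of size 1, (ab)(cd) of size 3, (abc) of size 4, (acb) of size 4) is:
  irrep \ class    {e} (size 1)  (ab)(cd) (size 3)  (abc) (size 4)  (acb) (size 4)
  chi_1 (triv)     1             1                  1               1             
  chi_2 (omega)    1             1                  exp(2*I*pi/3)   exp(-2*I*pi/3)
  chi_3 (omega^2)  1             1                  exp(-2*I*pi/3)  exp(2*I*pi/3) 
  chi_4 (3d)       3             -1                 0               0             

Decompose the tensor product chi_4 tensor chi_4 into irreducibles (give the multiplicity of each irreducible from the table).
chi_4 tensor chi_4 = chi_1 + chi_2 + chi_3 + 2*chi_4 (all other irreducibles have multiplicity 0).

Details: The character of a tensor product is the pointwise product (chi_4 * chi_4)(C) = chi_4(C) * chi_4(C):
  {e}: (3)*(3), (ab)(cd): (-1)*(-1), (abc): (0)*(0), (acb): (0)*(0)
so (chi_4 * chi_4) takes values
  {e} -> 9, (ab)(cd) -> 1, (abc) -> 0, (acb) -> 0.
Now take the inner product of this character with each irreducible chi from the table, <chi_4*chi_4, chi> = (1/12) sum_C |C| (chi_4*chi_4)(C) conj(chi(C)):
  <chi_4*chi_4, chi_1> = (1/12)[1*(9)*conj(1) + 3*(1)*conj(1) + 4*(0)*conj(1) + 4*(0)*conj(1)]
      = (1/12)[(9) + (3) + (0) + (0)] = 12/12 = 1
  <chi_4*chi_4, chi_2> = (1/12)[1*(9)*conj(1) + 3*(1)*conj(1) + 4*(0)*conj(exp(2*I*pi/3)) + 4*(0)*conj(exp(-2*I*pi/3))]
      = (1/12)[(9) + (3) + (0) + (0)] = 12/12 = 1
  <chi_4*chi_4, chi_3> = (1/12)[1*(9)*conj(1) + 3*(1)*conj(1) + 4*(0)*conj(exp(-2*I*pi/3)) + 4*(0)*conj(exp(2*I*pi/3))]
      = (1/12)[(9) + (3) + (0) + (0)] = 12/12 = 1
  <chi_4*chi_4, chi_4> = (1/12)[1*(9)*conj(3) + 3*(1)*conj(-1) + 4*(0)*conj(0) + 4*(0)*conj(0)]
      = (1/12)[(27) + (-3) + (0) + (0)] = 24/12 = 2
(Exp terms are combined using exp(i*s)*conj(exp(i*t)) = exp(i*(s-t)), and sums of them are collapsed using the identity that for every m > 1 the m distinct m-th roots of unity sum to 0, e.g. 1 + exp(2*I*pi/3) + exp(-2*I*pi/3) = 0.)
Hence the multiplicities are chi_1: 1, chi_2: 1, chi_3: 1, chi_4: 2. Dimension check: dim(chi_4)*dim(chi_4) = 3*3 = 9 and sum (mult * dim) = 1*1 + 1*1 + 1*1 + 2*3 = 9.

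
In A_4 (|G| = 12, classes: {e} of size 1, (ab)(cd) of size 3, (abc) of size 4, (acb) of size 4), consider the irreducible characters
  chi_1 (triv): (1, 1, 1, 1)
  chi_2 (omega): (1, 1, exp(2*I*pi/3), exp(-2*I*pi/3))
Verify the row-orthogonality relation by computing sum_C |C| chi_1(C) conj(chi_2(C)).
Sum = 0; so <chi_1, chi_2> = 0 (distinct irreducibles are orthogonal).

Proof sketch: Compute term by term over conjugacy classes (|C| * chi_1(C) * conj(chi_2(C))):
  1*(1)*conj(1) + 3*(1)*conj(1) + 4*(1)*conj(exp(2*I*pi/3)) + 4*(1)*conj(exp(-2*I*pi/3))
  = (1) + (3) + (4*exp(-2*I*pi/3)) + (4*exp(2*I*pi/3))
  = 0.
(Exp terms are combined using exp(i*s)*conj(exp(i*t)) = exp(i*(s-t)), and sums of them are collapsed using the identity that for every m > 1 the m distinct m-th roots of unity sum to 0, e.g. 1 + exp(2*I*pi/3) + exp(-2*I*pi/3) = 0.)
Dividing by |G| = 12 gives 0/12 = 0, matching the row-orthogonality relation <chi_1, chi_2> = [chi_1 = chi_2].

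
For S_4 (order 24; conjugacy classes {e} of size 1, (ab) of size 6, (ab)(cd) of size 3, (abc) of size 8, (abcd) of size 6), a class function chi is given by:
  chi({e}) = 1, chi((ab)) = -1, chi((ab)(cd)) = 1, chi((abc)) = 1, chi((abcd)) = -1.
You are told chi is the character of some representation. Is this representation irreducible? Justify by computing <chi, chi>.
Irreducible: <chi, chi> = 1.

Proof sketch: <chi, chi> = (1/|G|) sum_C |C| * |chi(C)|^2 = (1/24)[1*|1|^2 + 6*|-1|^2 + 3*|1|^2 + 8*|1|^2 + 6*|-1|^2]
  = (1/24)[(1) + (6) + (3) + (8) + (6)] = 24/24 = 1.
A character is irreducible iff <chi, chi> = 1, so this representation is irreducible.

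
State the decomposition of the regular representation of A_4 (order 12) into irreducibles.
Each irreducible V_i of dimension d_i appears with multiplicity d_i, i.e. rho_reg = (direct sum over all irreducibles V_i) d_i V_i. The irreducible dimensions for A_4 are 1, 1, 1, 3: 3 irreducibles of dimension 1, each with multiplicity 1; 1 irreducible of dimension 3, with multiplicity 3. Total dimension 3*1*1 + 1*3*3 = 12 = |G|.

Reasoning: General theorem: in the regular representation of a finite group G, each irreducible appears with multiplicity equal to its dimension. Check: dim(rho_reg) = sum d_i^2 = 1 + 1 + 1 + 9 = 12 = |G|.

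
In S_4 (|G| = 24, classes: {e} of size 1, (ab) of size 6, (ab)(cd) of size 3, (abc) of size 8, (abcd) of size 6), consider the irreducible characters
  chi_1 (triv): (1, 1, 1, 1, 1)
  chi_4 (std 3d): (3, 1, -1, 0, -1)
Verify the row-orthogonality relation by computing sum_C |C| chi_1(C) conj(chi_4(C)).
Sum = 0; so <chi_1, chi_4> = 0 (distinct irreducibles are orthogonal).

Why: Compute term by term over conjugacy classes (|C| * chi_1(C) * conj(chi_4(C))):
  1*(1)*conj(3) + 6*(1)*conj(1) + 3*(1)*conj(-1) + 8*(1)*conj(0) + 6*(1)*conj(-1)
  = (3) + (6) + (-3) + (0) + (-6)
  = 0.
Dividing by |G| = 24 gives 0/24 = 0, matching the row-orthogonality relation <chi_1, chi_4> = [chi_1 = chi_4].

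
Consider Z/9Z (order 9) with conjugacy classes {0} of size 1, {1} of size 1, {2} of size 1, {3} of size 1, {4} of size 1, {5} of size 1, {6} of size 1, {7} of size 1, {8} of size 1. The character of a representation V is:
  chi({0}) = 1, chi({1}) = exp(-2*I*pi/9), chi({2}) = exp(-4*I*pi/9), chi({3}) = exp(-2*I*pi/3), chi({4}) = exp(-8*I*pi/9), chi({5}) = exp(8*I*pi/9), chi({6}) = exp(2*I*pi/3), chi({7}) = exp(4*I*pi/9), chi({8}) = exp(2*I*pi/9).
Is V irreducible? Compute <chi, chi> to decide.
Irreducible: <chi, chi> = 1.

Argument: <chi, chi> = (1/|G|) sum_C |C| * |chi(C)|^2 = (1/9)[1*|1|^2 + 1*|exp(-2*I*pi/9)|^2 + 1*|exp(-4*I*pi/9)|^2 + 1*|exp(-2*I*pi/3)|^2 + 1*|exp(-8*I*pi/9)|^2 + 1*|exp(8*I*pi/9)|^2 + 1*|exp(2*I*pi/3)|^2 + 1*|exp(4*I*pi/9)|^2 + 1*|exp(2*I*pi/9)|^2]
  = (1/9)[(1) + (1) + (1) + (1) + (1) + (1) + (1) + (1) + (1)] = 9/9 = 1.
(Exp terms are combined using exp(i*s)*conj(exp(i*t)) = exp(i*(s-t)), and sums of them are collapsed using the identity that for every m > 1 the m distinct m-th roots of unity sum to 0, e.g. 1 + exp(2*I*pi/3) + exp(-2*I*pi/3) = 0.)
A character is irreducible iff <chi, chi> = 1, so this representation is irreducible.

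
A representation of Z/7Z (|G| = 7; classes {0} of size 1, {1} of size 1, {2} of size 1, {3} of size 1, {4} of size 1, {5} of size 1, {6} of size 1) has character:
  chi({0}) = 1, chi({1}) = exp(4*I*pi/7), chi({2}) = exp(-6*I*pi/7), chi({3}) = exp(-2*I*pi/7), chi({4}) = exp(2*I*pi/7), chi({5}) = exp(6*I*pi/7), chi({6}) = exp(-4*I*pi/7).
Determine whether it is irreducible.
Irreducible: <chi, chi> = 1.

<chi, chi> = (1/|G|) sum_C |C| * |chi(C)|^2 = (1/7)[1*|1|^2 + 1*|exp(4*I*pi/7)|^2 + 1*|exp(-6*I*pi/7)|^2 + 1*|exp(-2*I*pi/7)|^2 + 1*|exp(2*I*pi/7)|^2 + 1*|exp(6*I*pi/7)|^2 + 1*|exp(-4*I*pi/7)|^2]
  = (1/7)[(1) + (1) + (1) + (1) + (1) + (1) + (1)] = 7/7 = 1.
(Exp terms are combined using exp(i*s)*conj(exp(i*t)) = exp(i*(s-t)), and sums of them are collapsed using the identity that for every m > 1 the m distinct m-th roots of unity sum to 0, e.g. 1 + exp(2*I*pi/3) + exp(-2*I*pi/3) = 0.)
A character is irreducible iff <chi, chi> = 1, so this representation is irreducible.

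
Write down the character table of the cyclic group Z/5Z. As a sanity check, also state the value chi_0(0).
Character table of Z/5Z (irreps indexed chi_0,...,chi_4 with chi_k(m) = zeta_5^(k*m), zeta_5 = exp(2*pi*i/5)):
  irrep \ class  {0} (size 1)  {1} (size 1)    {2} (size 1)    {3} (size 1)    {4} (size 1)  
  chi_0          1             1               1               1               1             
  chi_1          1             exp(2*I*pi/5)   exp(4*I*pi/5)   exp(-4*I*pi/5)  exp(-2*I*pi/5)
  chi_2          1             exp(4*I*pi/5)   exp(-2*I*pi/5)  exp(2*I*pi/5)   exp(-4*I*pi/5)
  chi_3          1             exp(-4*I*pi/5)  exp(2*I*pi/5)   exp(-2*I*pi/5)  exp(4*I*pi/5) 
  chi_4          1             exp(-2*I*pi/5)  exp(-4*I*pi/5)  exp(4*I*pi/5)   exp(2*I*pi/5) 

Spot check: chi_0(0) = zeta_5^(0*0) = zeta_5^0 = 1.

Solution. Z/5Z is abelian, so all 5 irreducible complex representations are 1-dimensional. They are given by chi_k(m) = zeta_5^(k*m) for k = 0,...,4. Row orthogonality: sum_m chi_k(m) conj(chi_l(m)) = 5 * [k = l].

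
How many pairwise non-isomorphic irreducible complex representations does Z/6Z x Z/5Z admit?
30

Details: The number of irreducible complex representations of a finite group equals its number of conjugacy classes. Z/6Z x Z/5Z is abelian of order 30, so every element is its own conjugacy class: 30 classes, so Z/6Z x Z/5Z (order 30) has exactly 30 irreducible complex representations.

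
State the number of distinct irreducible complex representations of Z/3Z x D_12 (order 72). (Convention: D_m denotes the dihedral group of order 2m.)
27

Working: The number of irreducible complex representations of a finite group equals its number of conjugacy classes. For a direct product, #classes(G x H) = #classes(G) * #classes(H). Z/3Z has 3 classes (abelian), D_12 has 9 classes, so 3 * 9 = 27, so Z/3Z x D_12 (order 72) has exactly 27 irreducible complex representations.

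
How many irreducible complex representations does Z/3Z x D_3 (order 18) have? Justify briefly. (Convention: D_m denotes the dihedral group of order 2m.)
9

Explanation: The number of irreducible complex representations of a finite group equals its number of conjugacy classes. For a direct product, #classes(G x H) = #classes(G) * #classes(H). Z/3Z has 3 classes (abelian), D_3 has 3 classes, so 3 * 3 = 9, so Z/3Z x D_3 (order 18) has exactly 9 irreducible complex representations.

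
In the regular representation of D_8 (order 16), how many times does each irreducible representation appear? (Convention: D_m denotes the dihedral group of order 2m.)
Each irreducible V_i of dimension d_i appears with multiplicity d_i, i.e. rho_reg = (direct sum over all irreducibles V_i) d_i V_i. The irreducible dimensions for D_8 are 1, 1, 1, 1, 2, 2, 2: 4 irreducibles of dimension 1, each with multiplicity 1; 3 irreducibles of dimension 2, each with multiplicity 2. Total dimension 4*1*1 + 3*2*2 = 16 = |G|.

Why: General theorem: in the regular representation of a finite group G, each irreducible appears with multiplicity equal to its dimension. Check: dim(rho_reg) = sum d_i^2 = 1 + 1 + 1 + 1 + 4 + 4 + 4 = 16 = |G|.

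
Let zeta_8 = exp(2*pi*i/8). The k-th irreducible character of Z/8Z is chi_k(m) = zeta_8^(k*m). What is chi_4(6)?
chi_4(6) = zeta_8^24 = 1

Reasoning: chi_4(6) = zeta_8^(4*6) = zeta_8^24. Since zeta_8^8 = 1, this equals zeta_8^0 = exp(2*pi*i*0/8) = 1.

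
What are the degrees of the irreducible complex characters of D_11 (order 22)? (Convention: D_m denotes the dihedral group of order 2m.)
Dimensions: 1, 1, 2, 2, 2, 2, 2

There are 7 irreducibles (= number of conjugacy classes). Their dimensions d_i satisfy sum d_i^2 = |G| = 22: 1 + 1 + 4 + 4 + 4 + 4 + 4 = 22.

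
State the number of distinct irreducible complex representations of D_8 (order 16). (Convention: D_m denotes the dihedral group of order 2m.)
7

Derivation: The number of irreducible complex representations of a finite group equals its number of conjugacy classes. D_8 has 7 conjugacy classes (n/2 + 3 for n even), so D_8 (order 16) has exactly 7 irreducible complex representations.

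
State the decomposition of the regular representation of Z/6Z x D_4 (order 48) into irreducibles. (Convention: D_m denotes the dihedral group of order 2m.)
Each irreducible V_i of dimension d_i appears with multiplicity d_i, i.e. rho_reg = (direct sum over all irreducibles V_i) d_i V_i. The irreducible dimensions for Z/6Z x D_4 are 1, 1, 1, 1, 1, 1, 1, 1, 1, 1, 1, 1, 1, 1, 1, 1, 1, 1, 1, 1, 1, 1, 1, 1, 2, 2, 2, 2, 2, 2: 24 irreducibles of dimension 1, each with multiplicity 1; 6 irreducibles of dimension 2, each with multiplicity 2. Total dimension 24*1*1 + 6*2*2 = 48 = |G|.

Justification: General theorem: in the regular representation of a finite group G, each irreducible appears with multiplicity equal to its dimension. Check: dim(rho_reg) = sum d_i^2 = 1 + 1 + 1 + 1 + 1 + 1 + 1 + 1 + 1 + 1 + 1 + 1 + 1 + 1 + 1 + 1 + 1 + 1 + 1 + 1 + 1 + 1 + 1 + 1 + 4 + 4 + 4 + 4 + 4 + 4 = 48 = |G|.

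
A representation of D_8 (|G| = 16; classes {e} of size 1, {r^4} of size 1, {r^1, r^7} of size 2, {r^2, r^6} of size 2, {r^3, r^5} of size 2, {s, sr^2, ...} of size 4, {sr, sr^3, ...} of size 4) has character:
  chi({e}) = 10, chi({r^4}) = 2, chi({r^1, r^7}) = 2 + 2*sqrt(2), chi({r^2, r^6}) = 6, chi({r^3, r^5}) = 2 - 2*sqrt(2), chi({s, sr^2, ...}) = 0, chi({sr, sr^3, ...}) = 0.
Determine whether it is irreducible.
Not irreducible (reducible): <chi, chi> = 14 > 1.

Details: <chi, chi> = (1/|G|) sum_C |C| * |chi(C)|^2 = (1/16)[1*|10|^2 + 1*|2|^2 + 2*|2 + 2*sqrt(2)|^2 + 2*|6|^2 + 2*|2 - 2*sqrt(2)|^2 + 4*|0|^2 + 4*|0|^2]
  = (1/16)[(100) + (4) + (16*sqrt(2) + 24) + (72) + (24 - 16*sqrt(2)) + (0) + (0)] = 224/16 = 14.
A character is irreducible iff <chi, chi> = 1, so this representation is reducible.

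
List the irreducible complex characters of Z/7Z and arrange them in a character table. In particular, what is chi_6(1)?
Character table of Z/7Z (irreps indexed chi_0,...,chi_6 with chi_k(m) = zeta_7^(k*m), zeta_7 = exp(2*pi*i/7)):
  irrep \ class  {0} (size 1)  {1} (size 1)    {2} (size 1)    {3} (size 1)    {4} (size 1)    {5} (size 1)    {6} (size 1)  
  chi_0          1             1               1               1               1               1               1             
  chi_1          1             exp(2*I*pi/7)   exp(4*I*pi/7)   exp(6*I*pi/7)   exp(-6*I*pi/7)  exp(-4*I*pi/7)  exp(-2*I*pi/7)
  chi_2          1             exp(4*I*pi/7)   exp(-6*I*pi/7)  exp(-2*I*pi/7)  exp(2*I*pi/7)   exp(6*I*pi/7)   exp(-4*I*pi/7)
  chi_3          1             exp(6*I*pi/7)   exp(-2*I*pi/7)  exp(4*I*pi/7)   exp(-4*I*pi/7)  exp(2*I*pi/7)   exp(-6*I*pi/7)
  chi_4          1             exp(-6*I*pi/7)  exp(2*I*pi/7)   exp(-4*I*pi/7)  exp(4*I*pi/7)   exp(-2*I*pi/7)  exp(6*I*pi/7) 
  chi_5          1             exp(-4*I*pi/7)  exp(6*I*pi/7)   exp(2*I*pi/7)   exp(-2*I*pi/7)  exp(-6*I*pi/7)  exp(4*I*pi/7) 
  chi_6          1             exp(-2*I*pi/7)  exp(-4*I*pi/7)  exp(-6*I*pi/7)  exp(6*I*pi/7)   exp(4*I*pi/7)   exp(2*I*pi/7) 

Spot check: chi_6(1) = zeta_7^(6*1) = zeta_7^6 = exp(-2*I*pi/7).

Details: Z/7Z is abelian, so all 7 irreducible complex representations are 1-dimensional. They are given by chi_k(m) = zeta_7^(k*m) for k = 0,...,6. Row orthogonality: sum_m chi_k(m) conj(chi_l(m)) = 7 * [k = l].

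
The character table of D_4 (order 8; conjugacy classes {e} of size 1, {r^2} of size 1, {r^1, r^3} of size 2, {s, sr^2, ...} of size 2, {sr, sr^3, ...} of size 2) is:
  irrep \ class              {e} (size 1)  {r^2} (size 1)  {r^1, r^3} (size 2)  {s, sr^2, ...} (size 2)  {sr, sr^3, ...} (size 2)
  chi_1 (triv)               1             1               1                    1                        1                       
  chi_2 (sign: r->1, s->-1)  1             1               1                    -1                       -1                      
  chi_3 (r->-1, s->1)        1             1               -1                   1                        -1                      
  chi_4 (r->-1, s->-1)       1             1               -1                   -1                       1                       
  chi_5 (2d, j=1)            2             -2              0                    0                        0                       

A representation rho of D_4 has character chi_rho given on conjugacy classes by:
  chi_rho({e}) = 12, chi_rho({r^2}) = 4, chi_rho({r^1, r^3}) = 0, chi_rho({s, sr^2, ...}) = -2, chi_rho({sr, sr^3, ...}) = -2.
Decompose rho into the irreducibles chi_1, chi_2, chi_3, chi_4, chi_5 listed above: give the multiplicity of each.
Multiplicities: chi_1: 1, chi_2: 3, chi_3: 2, chi_4: 2, chi_5: 2.

Why: Use <chi_rho, chi> = (1/|G|) sum_C |C| * chi_rho(C) * conj(chi(C)) with |G| = 8 for each irreducible chi in the table:
  <chi_rho, chi_1> = (1/8)[1*(12)*conj(1) + 1*(4)*conj(1) + 2*(0)*conj(1) + 2*(-2)*conj(1) + 2*(-2)*conj(1)]
      = (1/8)[(12) + (4) + (0) + (-4) + (-4)] = 8/8 = 1
  <chi_rho, chi_2> = (1/8)[1*(12)*conj(1) + 1*(4)*conj(1) + 2*(0)*conj(1) + 2*(-2)*conj(-1) + 2*(-2)*conj(-1)]
      = (1/8)[(12) + (4) + (0) + (4) + (4)] = 24/8 = 3
  <chi_rho, chi_3> = (1/8)[1*(12)*conj(1) + 1*(4)*conj(1) + 2*(0)*conj(-1) + 2*(-2)*conj(1) + 2*(-2)*conj(-1)]
      = (1/8)[(12) + (4) + (0) + (-4) + (4)] = 16/8 = 2
  <chi_rho, chi_4> = (1/8)[1*(12)*conj(1) + 1*(4)*conj(1) + 2*(0)*conj(-1) + 2*(-2)*conj(-1) + 2*(-2)*conj(1)]
      = (1/8)[(12) + (4) + (0) + (4) + (-4)] = 16/8 = 2
  <chi_rho, chi_5> = (1/8)[1*(12)*conj(2) + 1*(4)*conj(-2) + 2*(0)*conj(0) + 2*(-2)*conj(0) + 2*(-2)*conj(0)]
      = (1/8)[(24) + (-8) + (0) + (0) + (0)] = 16/8 = 2
Dimension check: dim(rho) = sum (mult * dim) = 1*1 + 3*1 + 2*1 + 2*1 + 2*2 = 12 = chi_rho(e) = 12.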